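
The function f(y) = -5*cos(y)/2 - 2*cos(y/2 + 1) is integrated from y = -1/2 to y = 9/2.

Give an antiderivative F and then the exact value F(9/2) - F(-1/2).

Antiderivative: F(y) = -(5*sin(y) + 8*sin(y/2 + 1))/2; value = -5*sin(1/2)/2 - 4*sin(13/4) - 5*sin(9/2)/2 + 4*sin(3/4)

The integrand splits into summands that can be handled one at a time.
F(y) = -(5*sin(y) + 8*sin(y/2 + 1))/2 is an antiderivative of f.
Check: d/dy[-(5*sin(y) + 8*sin(y/2 + 1))/2] = -5*cos(y)/2 - 2*cos(y/2 + 1) = f(y).
F(9/2) = -4*sin(13/4) - 5*sin(9/2)/2; F(-1/2) = -4*sin(3/4) + 5*sin(1/2)/2.
Integral = F(9/2) - F(-1/2) = -5*sin(1/2)/2 - 4*sin(13/4) - 5*sin(9/2)/2 + 4*sin(3/4).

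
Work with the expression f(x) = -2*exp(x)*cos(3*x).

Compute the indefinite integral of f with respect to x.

A candidate is checked by its d/dx: the result must match f(x).
Check: d/dx[-3*exp(x)*sin(3*x)/5 - exp(x)*cos(3*x)/5] = -2*exp(x)*cos(3*x) = f(x).

F(x) = -3*exp(x)*sin(3*x)/5 - exp(x)*cos(3*x)/5 + C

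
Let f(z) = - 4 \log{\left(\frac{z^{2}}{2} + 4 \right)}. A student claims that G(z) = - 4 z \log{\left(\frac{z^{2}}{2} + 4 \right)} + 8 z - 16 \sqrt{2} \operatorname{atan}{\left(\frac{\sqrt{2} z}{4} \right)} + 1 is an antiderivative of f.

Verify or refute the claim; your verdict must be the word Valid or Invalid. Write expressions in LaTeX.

Valid. The derivative of G reproduces f.

d/dz[G] = - 4 \log{\left(\frac{z^{2}}{2} + 4 \right)}
This equals f(z) exactly, so the claim holds.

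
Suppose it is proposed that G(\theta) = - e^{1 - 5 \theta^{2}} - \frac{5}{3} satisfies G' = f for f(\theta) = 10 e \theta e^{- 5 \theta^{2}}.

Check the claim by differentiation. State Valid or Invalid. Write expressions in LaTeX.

d/d\theta[G] = 10 e \theta e^{- 5 \theta^{2}}
This equals f(\theta) exactly, so the claim holds.

Valid. The derivative of G reproduces f.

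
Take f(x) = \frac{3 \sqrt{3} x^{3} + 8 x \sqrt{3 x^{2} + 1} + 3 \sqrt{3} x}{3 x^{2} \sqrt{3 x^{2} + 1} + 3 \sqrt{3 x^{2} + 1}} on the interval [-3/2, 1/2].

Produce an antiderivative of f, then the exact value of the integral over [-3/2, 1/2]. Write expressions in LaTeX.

Differentiate the proposed F(x) back; it has to land on f(x) exactly.
F(x) = \frac{\sqrt{3} \sqrt{3 x^{2} + 1} + 4 \log{\left(x^{2} + 1 \right)}}{3} is an antiderivative of f.
Check: d/dx[\frac{\sqrt{3} \sqrt{3 x^{2} + 1} + 4 \log{\left(x^{2} + 1 \right)}}{3}] = \frac{3 \sqrt{3} x^{3} + 8 x \sqrt{3 x^{2} + 1} + 3 \sqrt{3} x}{3 x^{2} \sqrt{3 x^{2} + 1} + 3 \sqrt{3 x^{2} + 1}} = f(x).
F(1/2) = \frac{4 \log{\left(\frac{5}{4} \right)}}{3} + \frac{\sqrt{21}}{6}; F(-3/2) = \frac{4 \log{\left(\frac{13}{4} \right)}}{3} + \frac{\sqrt{93}}{6}.
Integral = F(1/2) - F(-3/2) = - \frac{\sqrt{93}}{6} - \frac{4 \log{\left(\frac{13}{4} \right)}}{3} + \frac{4 \log{\left(\frac{5}{4} \right)}}{3} + \frac{\sqrt{21}}{6}.

Antiderivative: F(x) = \frac{\sqrt{3} \sqrt{3 x^{2} + 1} + 4 \log{\left(x^{2} + 1 \right)}}{3}; value = - \frac{\sqrt{93}}{6} - \frac{4 \log{\left(\frac{13}{4} \right)}}{3} + \frac{4 \log{\left(\frac{5}{4} \right)}}{3} + \frac{\sqrt{21}}{6}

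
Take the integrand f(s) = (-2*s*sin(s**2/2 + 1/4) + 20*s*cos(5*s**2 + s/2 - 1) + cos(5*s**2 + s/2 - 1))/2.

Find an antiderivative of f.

Recover f(s) by differentiating a candidate F(s); any mismatch rules it out.
Check: d/ds[sin(5*s**2 + s/2 - 1) + cos(s**2/2 + 1/4)] = -s*sin(s**2/2 + 1/4) + 10*s*cos(5*s**2 + s/2 - 1) + cos(5*s**2 + s/2 - 1)/2, which equals f(s).

An antiderivative is F(s) = sin(5*s**2 + s/2 - 1) + cos(s**2/2 + 1/4).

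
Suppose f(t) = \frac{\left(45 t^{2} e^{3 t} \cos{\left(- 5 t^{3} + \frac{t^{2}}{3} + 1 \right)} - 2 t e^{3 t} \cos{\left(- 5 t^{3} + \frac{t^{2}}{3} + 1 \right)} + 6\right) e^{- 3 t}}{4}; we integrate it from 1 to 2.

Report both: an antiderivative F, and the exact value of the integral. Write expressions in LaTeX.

Antiderivative: F(t) = \frac{\left(- 3 e^{3 t} \sin{\left(- 5 t^{3} + \frac{t^{2}}{3} + 1 \right)} - 2\right) e^{- 3 t}}{4}; value = \frac{3 \sin{\left(\frac{113}{3} \right)}}{4} - \frac{1}{2 e^{6}} + \frac{1}{2 e^{3}} - \frac{3 \sin{\left(\frac{11}{3} \right)}}{4}

Whatever form F(t) takes, F'(t) = f(t) is non-negotiable.
F(t) = \frac{\left(- 3 e^{3 t} \sin{\left(- 5 t^{3} + \frac{t^{2}}{3} + 1 \right)} - 2\right) e^{- 3 t}}{4} is an antiderivative of f.
Check: d/dt[\frac{\left(- 3 e^{3 t} \sin{\left(- 5 t^{3} + \frac{t^{2}}{3} + 1 \right)} - 2\right) e^{- 3 t}}{4}] = \frac{\left(45 t^{2} e^{3 t} \cos{\left(- 5 t^{3} + \frac{t^{2}}{3} + 1 \right)} - 2 t e^{3 t} \cos{\left(- 5 t^{3} + \frac{t^{2}}{3} + 1 \right)} + 6\right) e^{- 3 t}}{4} = f(t).
F(2) = \frac{3 \sin{\left(\frac{113}{3} \right)}}{4} - \frac{1}{2 e^{6}}; F(1) = \frac{3 \sin{\left(\frac{11}{3} \right)}}{4} - \frac{1}{2 e^{3}}.
Integral = F(2) - F(1) = \frac{3 \sin{\left(\frac{113}{3} \right)}}{4} - \frac{1}{2 e^{6}} + \frac{1}{2 e^{3}} - \frac{3 \sin{\left(\frac{11}{3} \right)}}{4}.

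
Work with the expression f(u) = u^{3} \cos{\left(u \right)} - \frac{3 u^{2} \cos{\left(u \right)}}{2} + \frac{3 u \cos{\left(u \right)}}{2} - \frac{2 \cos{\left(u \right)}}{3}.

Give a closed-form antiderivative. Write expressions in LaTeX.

An antiderivative is F(u) = u^{3} \sin{\left(u \right)} - \frac{3 u^{2} \sin{\left(u \right)}}{2} + 3 u^{2} \cos{\left(u \right)} - \frac{9 u \sin{\left(u \right)}}{2} - 3 u \cos{\left(u \right)} + \frac{7 \sin{\left(u \right)}}{3} - \frac{9 \cos{\left(u \right)}}{2}.

Integrate term by term and add the pieces.
Check: d/du[u^{3} \sin{\left(u \right)} - \frac{3 u^{2} \sin{\left(u \right)}}{2} + 3 u^{2} \cos{\left(u \right)} - \frac{9 u \sin{\left(u \right)}}{2} - 3 u \cos{\left(u \right)} + \frac{7 \sin{\left(u \right)}}{3} - \frac{9 \cos{\left(u \right)}}{2}] = u^{3} \cos{\left(u \right)} - \frac{3 u^{2} \cos{\left(u \right)}}{2} + \frac{3 u \cos{\left(u \right)}}{2} - \frac{2 \cos{\left(u \right)}}{3} = f(u).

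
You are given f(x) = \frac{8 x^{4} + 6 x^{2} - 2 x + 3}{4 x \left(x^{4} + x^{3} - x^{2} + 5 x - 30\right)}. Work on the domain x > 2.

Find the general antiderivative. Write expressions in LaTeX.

F(x) = - \frac{126 \log{\left(x \right)} - 2114 \log{\left(x - 2 \right)} - 4266 \log{\left(x + 3 \right)} - 1913 \log{\left(x^{2} + 5 \right)} + 302 \sqrt{5} \operatorname{atan}{\left(\frac{\sqrt{5} x}{5} \right)}}{5040} + C

Factor the denominator (4 x \left(x - 2\right) \left(x + 3\right) \left(x^{2} + 5\right)) and decompose: f = \frac{1913 x - 755}{2520 \left(x^{2} + 5\right)} + \frac{237}{280 \left(x + 3\right)} + \frac{151}{360 \left(x - 2\right)} - \frac{1}{40 x}; each piece integrates to a log, atan, or power term.
Check: d/dx[- \frac{126 \log{\left(x \right)} - 2114 \log{\left(x - 2 \right)} - 4266 \log{\left(x + 3 \right)} - 1913 \log{\left(x^{2} + 5 \right)} + 302 \sqrt{5} \operatorname{atan}{\left(\frac{\sqrt{5} x}{5} \right)}}{5040}] = \frac{8 x^{4} + 6 x^{2} - 2 x + 3}{4 x^{5} + 4 x^{4} - 4 x^{3} + 20 x^{2} - 120 x}, which equals f(x).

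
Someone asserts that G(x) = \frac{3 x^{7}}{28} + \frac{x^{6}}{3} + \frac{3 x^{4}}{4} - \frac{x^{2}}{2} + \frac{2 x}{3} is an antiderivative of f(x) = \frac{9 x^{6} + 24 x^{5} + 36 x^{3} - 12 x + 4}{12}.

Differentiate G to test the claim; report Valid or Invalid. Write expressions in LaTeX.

d/dx[G] = \frac{3 x^{6}}{4} + 2 x^{5} + 3 x^{3} - x + \frac{2}{3}
d/dx[G] - f(x) = \frac{1}{3} != 0.

Invalid: d/dx[G] - f = \frac{1}{3}, which is not 0.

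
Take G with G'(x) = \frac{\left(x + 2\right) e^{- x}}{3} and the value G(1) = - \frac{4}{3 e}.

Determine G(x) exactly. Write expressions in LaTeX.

Recognize the product-rule pattern: G'(x) = u'v + uv' with u = - \frac{x}{3} - 1, v = e^{- x}, so integration by parts undoes it.
A general antiderivative is \frac{\left(- x - 3\right) e^{- x}}{3} + C.
The condition gives C = - \frac{4}{3 e} - (- \frac{4}{3 e}) = 0.
So G(x) = - \frac{x e^{- x}}{3} - e^{- x}.
Check: d/dx[- \frac{x e^{- x}}{3} - e^{- x}] = \frac{\left(x + 2\right) e^{- x}}{3} = G'(x).

G(x) = - \frac{x e^{- x}}{3} - e^{- x}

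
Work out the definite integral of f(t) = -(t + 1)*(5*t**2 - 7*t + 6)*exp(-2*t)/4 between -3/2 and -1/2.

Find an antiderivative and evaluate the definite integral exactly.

Antiderivative: F(t) = (20*t**3 + 22*t**2 + 18*t + 33)*exp(-2*t)/32; value = 27*exp(1)/32 + 3*exp(3)/8

Recognize the product-rule pattern: f = u'v + uv' with u = 5*t**3/8 + 11*t**2/16 + 9*t/16 + 33/32, v = exp(-2*t), so integration by parts undoes it.
F(t) = (20*t**3 + 22*t**2 + 18*t + 33)*exp(-2*t)/32 is an antiderivative of f.
Check: d/dt[(20*t**3 + 22*t**2 + 18*t + 33)*exp(-2*t)/32] = (-5*t**3 + 2*t**2 + t - 6)*exp(-2*t)/4, which equals f(t).
F(-1/2) = 27*exp(1)/32; F(-3/2) = -3*exp(3)/8.
Integral = F(-1/2) - F(-3/2) = 27*exp(1)/32 + 3*exp(3)/8.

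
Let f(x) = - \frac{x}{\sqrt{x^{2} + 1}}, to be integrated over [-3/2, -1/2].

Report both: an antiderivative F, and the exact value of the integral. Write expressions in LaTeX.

f matches the chain-rule pattern g'(h)*h' with inner function h(x) = x^{2} + 1; substituting u = h(x) collapses the integral.
F(x) = - \sqrt{x^{2} + 1} is an antiderivative of f.
Check: d/dx[- \sqrt{x^{2} + 1}] = - \frac{x}{\sqrt{x^{2} + 1}} = f(x).
F(-1/2) = - \frac{\sqrt{5}}{2}; F(-3/2) = - \frac{\sqrt{13}}{2}.
Integral = F(-1/2) - F(-3/2) = - \frac{\sqrt{5}}{2} + \frac{\sqrt{13}}{2}.

Antiderivative: F(x) = - \sqrt{x^{2} + 1}; value = - \frac{\sqrt{5}}{2} + \frac{\sqrt{13}}{2}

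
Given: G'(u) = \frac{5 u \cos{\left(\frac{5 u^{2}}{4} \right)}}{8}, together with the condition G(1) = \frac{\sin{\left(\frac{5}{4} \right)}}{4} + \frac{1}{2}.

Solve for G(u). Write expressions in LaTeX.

G(u) = \frac{\sin{\left(\frac{5 u^{2}}{4} \right)} + 2}{4}

The substitution w = \frac{5 u^{2}}{4} works: G'(u) is exactly (dG/dw)*(dw/du) for that inner function.
A general antiderivative is \frac{\sin{\left(\frac{5 u^{2}}{4} \right)}}{4} + C.
The condition gives C = \frac{\sin{\left(\frac{5}{4} \right)}}{4} + \frac{1}{2} - (\frac{\sin{\left(\frac{5}{4} \right)}}{4}) = \frac{1}{2}.
So G(u) = \frac{\sin{\left(\frac{5 u^{2}}{4} \right)} + 2}{4}.
Check: d/du[\frac{\sin{\left(\frac{5 u^{2}}{4} \right)} + 2}{4}] = \frac{5 u \cos{\left(\frac{5 u^{2}}{4} \right)}}{8} = G'(u).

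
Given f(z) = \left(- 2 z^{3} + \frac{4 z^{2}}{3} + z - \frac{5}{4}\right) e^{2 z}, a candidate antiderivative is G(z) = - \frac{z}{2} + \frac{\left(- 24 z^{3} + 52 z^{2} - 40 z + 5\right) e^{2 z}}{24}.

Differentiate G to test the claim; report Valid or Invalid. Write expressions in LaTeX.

Invalid: d/dz[G] - f = - \frac{1}{2}, which is not 0.

d/dz[G] = - 2 z^{3} e^{2 z} + \frac{4 z^{2} e^{2 z}}{3} + z e^{2 z} - \frac{5 e^{2 z}}{4} - \frac{1}{2}
d/dz[G] - f(z) = - \frac{1}{2} != 0.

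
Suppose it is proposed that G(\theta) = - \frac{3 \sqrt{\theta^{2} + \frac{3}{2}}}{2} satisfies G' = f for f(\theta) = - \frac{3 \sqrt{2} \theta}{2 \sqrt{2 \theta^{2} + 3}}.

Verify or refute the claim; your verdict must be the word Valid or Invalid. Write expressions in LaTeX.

d/d\theta[G] = - \frac{3 \sqrt{2} \theta}{2 \sqrt{2 \theta^{2} + 3}}
This equals f(\theta) exactly, so the claim holds.

Valid - the claim checks out under differentiation.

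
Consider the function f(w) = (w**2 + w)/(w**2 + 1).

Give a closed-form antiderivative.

An antiderivative F(w) passes only if d/dw[F] lands on f(w) exactly.
Check: d/dw[w + log(w**2 + 1)/2 - atan(w)] = (w**2 + w)/(w**2 + 1) = f(w).

An antiderivative is F(w) = w + log(w**2 + 1)/2 - atan(w).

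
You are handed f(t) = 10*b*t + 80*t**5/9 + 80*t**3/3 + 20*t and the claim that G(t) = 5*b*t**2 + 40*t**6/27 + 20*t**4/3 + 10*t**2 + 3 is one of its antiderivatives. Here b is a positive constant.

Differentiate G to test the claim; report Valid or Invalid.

d/dt[G] = 10*b*t + 80*t**5/9 + 80*t**3/3 + 20*t
This equals f(t) exactly, so the claim holds.

Valid: G'(t) = f(t).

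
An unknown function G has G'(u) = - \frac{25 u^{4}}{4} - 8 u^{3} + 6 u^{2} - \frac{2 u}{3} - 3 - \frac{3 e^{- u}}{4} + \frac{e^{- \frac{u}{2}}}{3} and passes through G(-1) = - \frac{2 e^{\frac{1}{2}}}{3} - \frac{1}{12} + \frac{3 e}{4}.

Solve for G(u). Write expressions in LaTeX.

The integrand splits into summands that can be handled one at a time.
A general antiderivative is - \frac{5 u^{5}}{4} - 2 u^{4} + 2 u^{3} - \frac{u^{2}}{3} - 3 u - \frac{1}{2} + \frac{3 e^{- u}}{4} - \frac{2 e^{- \frac{u}{2}}}{3} + C.
The condition gives C = - \frac{2 e^{\frac{1}{2}}}{3} - \frac{1}{12} + \frac{3 e}{4} - (- \frac{2 e^{\frac{1}{2}}}{3} - \frac{7}{12} + \frac{3 e}{4}) = \frac{1}{2}.
So G(u) = - \frac{5 u^{5}}{4} - 2 u^{4} + 2 u^{3} - \frac{u^{2}}{3} - 3 u + \frac{3 e^{- u}}{4} - \frac{2 e^{- \frac{u}{2}}}{3}.
Check: d/du[- \frac{5 u^{5}}{4} - 2 u^{4} + 2 u^{3} - \frac{u^{2}}{3} - 3 u + \frac{3 e^{- u}}{4} - \frac{2 e^{- \frac{u}{2}}}{3}] = \frac{\left(- 75 u^{4} e^{\frac{3 u}{2}} - 96 u^{3} e^{\frac{3 u}{2}} + 72 u^{2} e^{\frac{3 u}{2}} - 8 u e^{\frac{3 u}{2}} - 36 e^{\frac{3 u}{2}} - 9 e^{\frac{u}{2}} + 4 e^{u}\right) e^{- \frac{3 u}{2}}}{12}, which equals G'(u).

G(u) = - \frac{5 u^{5}}{4} - 2 u^{4} + 2 u^{3} - \frac{u^{2}}{3} - 3 u + \frac{3 e^{- u}}{4} - \frac{2 e^{- \frac{u}{2}}}{3}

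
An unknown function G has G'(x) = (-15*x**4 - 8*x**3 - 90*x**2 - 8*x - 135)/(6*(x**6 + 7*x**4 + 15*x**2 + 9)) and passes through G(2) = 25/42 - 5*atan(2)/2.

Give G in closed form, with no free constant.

For G(x) to be correct, d/dx[G] must agree with the stated G'(x) identically.
A general antiderivative is -5*atan(x)/2 + 2/(3*(x**2 + 3)) + C.
The condition gives C = 25/42 - 5*atan(2)/2 - (2/21 - 5*atan(2)/2) = 1/2.
So G(x) = -5*atan(x)/2 + 1/2 + 2/(3*(x**2 + 3)).
Check: d/dx[-5*atan(x)/2 + 1/2 + 2/(3*(x**2 + 3))] = (-15*x**4 - 8*x**3 - 90*x**2 - 8*x - 135)/(6*x**6 + 42*x**4 + 90*x**2 + 54), which equals G'(x).

G(x) = -5*atan(x)/2 + 1/2 + 2/(3*(x**2 + 3))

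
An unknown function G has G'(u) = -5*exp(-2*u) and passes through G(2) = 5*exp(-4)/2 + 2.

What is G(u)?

For G(u) to be correct, d/du[G] must agree with the stated G'(u) identically.
A general antiderivative is 5*exp(-2*u)/2 + C.
The condition gives C = 5*exp(-4)/2 + 2 - (5*exp(-4)/2) = 2.
So G(u) = 2 + 5*exp(-2*u)/2.
Check: d/du[2 + 5*exp(-2*u)/2] = -5*exp(-2*u) = G'(u).

G(u) = 2 + 5*exp(-2*u)/2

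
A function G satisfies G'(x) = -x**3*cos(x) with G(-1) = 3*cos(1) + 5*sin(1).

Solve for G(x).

Whatever form G(x) takes, its d/dx must return the stated G'(x).
A general antiderivative is -x**3*sin(x) - 3*x**2*cos(x) + 6*x*sin(x) + 6*cos(x) + C.
The condition gives C = 3*cos(1) + 5*sin(1) - (3*cos(1) + 5*sin(1)) = 0.
So G(x) = -x**3*sin(x) - 3*x**2*cos(x) + 6*x*sin(x) + 6*cos(x).
Check: d/dx[-x**3*sin(x) - 3*x**2*cos(x) + 6*x*sin(x) + 6*cos(x)] = -x**3*cos(x) = G'(x).

G(x) = -x**3*sin(x) - 3*x**2*cos(x) + 6*x*sin(x) + 6*cos(x)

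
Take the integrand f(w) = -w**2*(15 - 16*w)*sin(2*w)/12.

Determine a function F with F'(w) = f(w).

An antiderivative is F(w) = -2*w**3*cos(2*w)/3 + w**2*sin(2*w) + 5*w**2*cos(2*w)/8 - 5*w*sin(2*w)/8 + w*cos(2*w) - sin(2*w)/2 - 5*cos(2*w)/16.

Any candidate F(w) must reproduce f(w) exactly when differentiated.
Check: d/dw[-2*w**3*cos(2*w)/3 + w**2*sin(2*w) + 5*w**2*cos(2*w)/8 - 5*w*sin(2*w)/8 + w*cos(2*w) - sin(2*w)/2 - 5*cos(2*w)/16] = 4*w**3*sin(2*w)/3 - 5*w**2*sin(2*w)/4, which equals f(w).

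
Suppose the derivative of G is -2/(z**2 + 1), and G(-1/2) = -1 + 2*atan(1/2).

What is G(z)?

Since d/dz undoes antidifferentiation here, G(z) must give back the stated G'(z).
A general antiderivative is -2*atan(z) + C.
The condition gives C = -1 + 2*atan(1/2) - (2*atan(1/2)) = -1.
So G(z) = -2*atan(z) - 1.
Check: d/dz[-2*atan(z) - 1] = -2/(z**2 + 1) = G'(z).

G(z) = -2*atan(z) - 1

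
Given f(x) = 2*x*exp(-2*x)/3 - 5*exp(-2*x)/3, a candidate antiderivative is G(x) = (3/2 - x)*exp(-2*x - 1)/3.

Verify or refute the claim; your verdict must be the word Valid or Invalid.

d/dx[G] = (2*x - 4)*exp(-1)*exp(-2*x)/3
d/dx[G] - f(x) = (-2*exp(1)*x + 2*x - 4 + 5*exp(1))*exp(-1)*exp(-2*x)/3 != 0.

Invalid: d/dx[G] - f = (-2*exp(1)*x + 2*x - 4 + 5*exp(1))*exp(-1)*exp(-2*x)/3, which is not 0.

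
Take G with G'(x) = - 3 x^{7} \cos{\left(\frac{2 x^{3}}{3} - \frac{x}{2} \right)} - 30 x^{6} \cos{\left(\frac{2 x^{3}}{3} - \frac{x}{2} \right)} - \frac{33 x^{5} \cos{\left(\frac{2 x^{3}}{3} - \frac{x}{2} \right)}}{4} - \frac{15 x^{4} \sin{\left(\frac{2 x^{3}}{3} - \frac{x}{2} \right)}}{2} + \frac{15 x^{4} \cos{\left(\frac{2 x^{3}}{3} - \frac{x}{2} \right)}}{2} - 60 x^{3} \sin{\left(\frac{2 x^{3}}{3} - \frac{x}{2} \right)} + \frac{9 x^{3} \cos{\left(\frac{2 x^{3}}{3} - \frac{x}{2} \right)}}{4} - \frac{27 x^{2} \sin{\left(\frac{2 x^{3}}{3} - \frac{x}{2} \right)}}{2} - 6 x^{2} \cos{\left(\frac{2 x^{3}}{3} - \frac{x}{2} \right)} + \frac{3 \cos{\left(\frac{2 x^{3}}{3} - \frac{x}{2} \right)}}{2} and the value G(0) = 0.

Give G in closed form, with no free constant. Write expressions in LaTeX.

G(x) = 3 \left(- \frac{x^{5}}{2} - 5 x^{4} - \frac{3 x^{3}}{2} - 1\right) \sin{\left(\frac{2 x^{3}}{3} - \frac{x}{2} \right)}

G'(x) has the shape u'v + uv' for u = - \frac{3 x^{5}}{2} - 15 x^{4} - \frac{9 x^{3}}{2} - 3 and v = \sin{\left(\frac{2 x^{3}}{3} - \frac{x}{2} \right)} — it is the derivative of the product u*v.
A general antiderivative is 3 \left(- \frac{x^{5}}{2} - 5 x^{4} - \frac{3 x^{3}}{2} - 1\right) \sin{\left(\frac{2 x^{3}}{3} - \frac{x}{2} \right)} + C.
The condition gives C = 0 - (0) = 0.
So G(x) = 3 \left(- \frac{x^{5}}{2} - 5 x^{4} - \frac{3 x^{3}}{2} - 1\right) \sin{\left(\frac{2 x^{3}}{3} - \frac{x}{2} \right)}.
Check: d/dx[3 \left(- \frac{x^{5}}{2} - 5 x^{4} - \frac{3 x^{3}}{2} - 1\right) \sin{\left(\frac{2 x^{3}}{3} - \frac{x}{2} \right)}] = - 3 x^{7} \cos{\left(\frac{2 x^{3}}{3} - \frac{x}{2} \right)} - 30 x^{6} \cos{\left(\frac{2 x^{3}}{3} - \frac{x}{2} \right)} - \frac{33 x^{5} \cos{\left(\frac{2 x^{3}}{3} - \frac{x}{2} \right)}}{4} - \frac{15 x^{4} \sin{\left(\frac{2 x^{3}}{3} - \frac{x}{2} \right)}}{2} + \frac{15 x^{4} \cos{\left(\frac{2 x^{3}}{3} - \frac{x}{2} \right)}}{2} - 60 x^{3} \sin{\left(\frac{2 x^{3}}{3} - \frac{x}{2} \right)} + \frac{9 x^{3} \cos{\left(\frac{2 x^{3}}{3} - \frac{x}{2} \right)}}{4} - \frac{27 x^{2} \sin{\left(\frac{2 x^{3}}{3} - \frac{x}{2} \right)}}{2} - 6 x^{2} \cos{\left(\frac{2 x^{3}}{3} - \frac{x}{2} \right)} + \frac{3 \cos{\left(\frac{2 x^{3}}{3} - \frac{x}{2} \right)}}{2} = G'(x).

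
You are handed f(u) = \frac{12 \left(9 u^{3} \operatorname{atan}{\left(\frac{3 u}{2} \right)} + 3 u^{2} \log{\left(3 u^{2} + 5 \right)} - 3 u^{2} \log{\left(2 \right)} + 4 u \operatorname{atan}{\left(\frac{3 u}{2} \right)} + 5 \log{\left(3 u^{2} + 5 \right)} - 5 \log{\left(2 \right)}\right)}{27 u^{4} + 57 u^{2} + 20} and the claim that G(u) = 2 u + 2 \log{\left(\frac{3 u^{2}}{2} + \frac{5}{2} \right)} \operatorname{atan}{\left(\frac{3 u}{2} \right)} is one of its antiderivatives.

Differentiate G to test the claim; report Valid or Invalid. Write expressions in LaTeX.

d/du[G] = \frac{54 u^{4} + 108 u^{3} \operatorname{atan}{\left(\frac{3 u}{2} \right)} + 36 u^{2} \log{\left(3 u^{2} + 5 \right)} - 36 u^{2} \log{\left(2 \right)} + 114 u^{2} + 48 u \operatorname{atan}{\left(\frac{3 u}{2} \right)} + 60 \log{\left(3 u^{2} + 5 \right)} - 60 \log{\left(2 \right)} + 40}{27 u^{4} + 57 u^{2} + 20}
d/du[G] - f(u) = 2 != 0.

Invalid: d/du[G] - f = 2, which is not 0.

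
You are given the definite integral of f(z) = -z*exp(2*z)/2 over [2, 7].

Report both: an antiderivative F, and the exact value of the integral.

Antiderivative: F(z) = (1 - 2*z)*exp(2*z)/8; value = -13*exp(14)/8 + 3*exp(4)/8

f has the shape u'v + uv' for u = 1/8 - z/4 and v = exp(2*z) — it is the derivative of the product u*v.
F(z) = (1 - 2*z)*exp(2*z)/8 is an antiderivative of f.
Check: d/dz[(1 - 2*z)*exp(2*z)/8] = -z*exp(2*z)/2 = f(z).
F(7) = -13*exp(14)/8; F(2) = -3*exp(4)/8.
Integral = F(7) - F(2) = -13*exp(14)/8 + 3*exp(4)/8.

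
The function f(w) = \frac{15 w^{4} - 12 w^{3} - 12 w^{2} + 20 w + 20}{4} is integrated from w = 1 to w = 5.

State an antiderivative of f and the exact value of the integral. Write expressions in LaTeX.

A candidate is checked by its d/dw: the result must match f(w).
F(w) = \frac{3 w^{5} - 3 w^{4} - 4 w^{3} + 10 w^{2} + 20 w + 1}{4} is an antiderivative of f.
Check: d/dw[\frac{3 w^{5} - 3 w^{4} - 4 w^{3} + 10 w^{2} + 20 w + 1}{4}] = \frac{15 w^{4}}{4} - 3 w^{3} - 3 w^{2} + 5 w + 5, which equals f(w).
F(5) = \frac{7351}{4}; F(1) = \frac{27}{4}.
Integral = F(5) - F(1) = 1831.

Antiderivative: F(w) = \frac{3 w^{5} - 3 w^{4} - 4 w^{3} + 10 w^{2} + 20 w + 1}{4}; value = 1831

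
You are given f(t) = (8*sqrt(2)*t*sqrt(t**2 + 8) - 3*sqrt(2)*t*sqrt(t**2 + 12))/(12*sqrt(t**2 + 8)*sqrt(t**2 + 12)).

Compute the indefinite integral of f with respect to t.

A candidate is checked by its d/dt: the result must match f(t).
Check: d/dt[sqrt(2)*(-3*sqrt(t**2 + 8) + 8*sqrt(t**2 + 12))/12] = (8*sqrt(2)*t*sqrt(t**2 + 8) - 3*sqrt(2)*t*sqrt(t**2 + 12))/(12*sqrt(t**2 + 8)*sqrt(t**2 + 12)) = f(t).

F(t) = sqrt(2)*(-3*sqrt(t**2 + 8) + 8*sqrt(t**2 + 12))/12 + C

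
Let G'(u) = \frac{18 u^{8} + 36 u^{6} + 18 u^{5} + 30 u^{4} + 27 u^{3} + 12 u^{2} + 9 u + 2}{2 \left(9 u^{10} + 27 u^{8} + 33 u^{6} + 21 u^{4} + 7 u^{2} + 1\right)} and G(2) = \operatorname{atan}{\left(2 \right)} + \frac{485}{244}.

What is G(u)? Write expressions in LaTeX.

G(u) = \operatorname{atan}{\left(u \right)} + 2 - \frac{1}{4 u^{4} + 4 u^{2} + \frac{4}{3}}

For G(u) to be correct, d/du[G] must agree with the stated G'(u) identically.
A general antiderivative is \operatorname{atan}{\left(u \right)} - \frac{1}{4 \left(u^{4} + u^{2} + \frac{1}{3}\right)} + C.
The condition gives C = \operatorname{atan}{\left(2 \right)} + \frac{485}{244} - (- \frac{3}{244} + \operatorname{atan}{\left(2 \right)}) = 2.
So G(u) = \operatorname{atan}{\left(u \right)} + 2 - \frac{1}{4 u^{4} + 4 u^{2} + \frac{4}{3}}.
Check: d/du[\operatorname{atan}{\left(u \right)} + 2 - \frac{1}{4 u^{4} + 4 u^{2} + \frac{4}{3}}] = \frac{18 u^{8} + 36 u^{6} + 18 u^{5} + 30 u^{4} + 27 u^{3} + 12 u^{2} + 9 u + 2}{18 u^{10} + 54 u^{8} + 66 u^{6} + 42 u^{4} + 14 u^{2} + 2}, which equals G'(u).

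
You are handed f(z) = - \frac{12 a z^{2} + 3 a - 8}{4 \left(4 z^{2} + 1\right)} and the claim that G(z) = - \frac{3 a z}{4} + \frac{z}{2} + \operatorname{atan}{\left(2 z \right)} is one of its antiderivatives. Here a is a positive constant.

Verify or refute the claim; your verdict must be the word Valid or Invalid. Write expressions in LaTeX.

d/dz[G] = \frac{- 12 a z^{2} - 3 a + 8 z^{2} + 10}{16 z^{2} + 4}
d/dz[G] - f(z) = \frac{1}{2} != 0.

Invalid: d/dz[G] - f = \frac{1}{2}, which is not 0.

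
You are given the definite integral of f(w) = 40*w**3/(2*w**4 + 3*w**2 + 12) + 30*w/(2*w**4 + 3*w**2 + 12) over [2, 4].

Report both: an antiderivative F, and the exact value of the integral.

Antiderivative: F(w) = 5*log(2*w**4/3 + w**2 + 4); value = -5*log(56/3) + 5*log(572/3)

The substitution u = 2*w**4/3 + w**2 + 4 works: f is exactly (dF/du)*(du/dw) for that inner function.
F(w) = 5*log(2*w**4/3 + w**2 + 4) is an antiderivative of f.
Check: d/dw[5*log(2*w**4/3 + w**2 + 4)] = (40*w**3 + 30*w)/(2*w**4 + 3*w**2 + 12), which equals f(w).
F(4) = 5*log(572/3); F(2) = 5*log(56/3).
Integral = F(4) - F(2) = -5*log(56/3) + 5*log(572/3).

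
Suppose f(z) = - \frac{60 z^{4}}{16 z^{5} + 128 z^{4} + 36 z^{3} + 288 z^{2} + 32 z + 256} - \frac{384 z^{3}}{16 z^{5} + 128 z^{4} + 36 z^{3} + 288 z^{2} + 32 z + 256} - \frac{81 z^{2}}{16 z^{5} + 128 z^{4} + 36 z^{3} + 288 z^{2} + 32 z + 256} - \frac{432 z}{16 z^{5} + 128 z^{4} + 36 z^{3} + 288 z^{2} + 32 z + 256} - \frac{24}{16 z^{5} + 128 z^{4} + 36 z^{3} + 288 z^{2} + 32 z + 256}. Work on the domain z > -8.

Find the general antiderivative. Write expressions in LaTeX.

Integrate term by term and add the pieces.
Check: d/dz[\frac{3 \left(- \log{\left(\frac{z}{2} + 4 \right)} - \log{\left(\frac{2 z^{4}}{3} + \frac{3 z^{2}}{2} + \frac{4}{3} \right)}\right)}{4}] = \frac{- 60 z^{4} - 384 z^{3} - 81 z^{2} - 432 z - 24}{16 z^{5} + 128 z^{4} + 36 z^{3} + 288 z^{2} + 32 z + 256}, which equals f(z).

F(z) = \frac{3 \left(- \log{\left(\frac{z}{2} + 4 \right)} - \log{\left(\frac{2 z^{4}}{3} + \frac{3 z^{2}}{2} + \frac{4}{3} \right)}\right)}{4} + C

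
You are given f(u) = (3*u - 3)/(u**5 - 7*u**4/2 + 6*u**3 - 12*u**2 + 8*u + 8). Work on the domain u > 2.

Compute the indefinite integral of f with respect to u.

Factor the denominator ((u - 2)**2*(2*u + 1)*(u**2 + 4)) and decompose: f = 3*(7*u - 12)/(136*(u**2 + 4)) - 144/(425*(2*u + 1)) + 3/(200*(u - 2)) + 3/(20*(u - 2)**2); each piece integrates to a log, atan, or power term.
Check: d/du[3*log(u - 2)/200 - 72*log(u + 1/2)/425 + 21*log(u**2 + 4)/272 - 9*atan(u/2)/68 - 3/(20*u - 40)] = (6*u - 6)/(2*u**5 - 7*u**4 + 12*u**3 - 24*u**2 + 16*u + 16), which equals f(u).

F(u) = 3*log(u - 2)/200 - 72*log(u + 1/2)/425 + 21*log(u**2 + 4)/272 - 9*atan(u/2)/68 - 3/(20*u - 40) + C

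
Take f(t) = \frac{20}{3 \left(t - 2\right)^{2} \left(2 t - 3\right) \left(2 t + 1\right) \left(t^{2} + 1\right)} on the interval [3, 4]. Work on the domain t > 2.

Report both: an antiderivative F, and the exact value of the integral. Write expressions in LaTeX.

Antiderivative: F(t) = \frac{4 \left(- 208 \left(t - 2\right) \log{\left(t - 2 \right)} + 250 \left(t - 2\right) \log{\left(t - \frac{3}{2} \right)} - 26 \left(t - 2\right) \log{\left(t + \frac{1}{2} \right)} - 8 \left(t - 2\right) \log{\left(t^{2} + 1 \right)} - 37 \left(t - 2\right) \operatorname{atan}{\left(t \right)} - 65\right)}{975 \left(t - 2\right)}; value = - \frac{64 \log{\left(2 \right)}}{75} - \frac{40 \log{\left(\frac{3}{2} \right)}}{39} - \frac{148 \operatorname{atan}{\left(4 \right)}}{975} - \frac{8 \log{\left(\frac{9}{2} \right)}}{75} - \frac{32 \log{\left(17 \right)}}{975} + \frac{32 \log{\left(10 \right)}}{975} + \frac{2}{15} + \frac{8 \log{\left(\frac{7}{2} \right)}}{75} + \frac{148 \operatorname{atan}{\left(3 \right)}}{975} + \frac{40 \log{\left(\frac{5}{2} \right)}}{39}

The denominator factors as 3 \left(t - 2\right)^{2} \left(2 t - 3\right) \left(2 t + 1\right) \left(t^{2} + 1\right); partial fractions split f into directly integrable pieces: - \frac{4 \left(16 t + 37\right)}{975 \left(t^{2} + 1\right)} - \frac{16}{75 \left(2 t + 1\right)} + \frac{80}{39 \left(2 t - 3\right)} - \frac{64}{75 \left(t - 2\right)} + \frac{4}{15 \left(t - 2\right)^{2}}.
F(t) = \frac{4 \left(- 208 \left(t - 2\right) \log{\left(t - 2 \right)} + 250 \left(t - 2\right) \log{\left(t - \frac{3}{2} \right)} - 26 \left(t - 2\right) \log{\left(t + \frac{1}{2} \right)} - 8 \left(t - 2\right) \log{\left(t^{2} + 1 \right)} - 37 \left(t - 2\right) \operatorname{atan}{\left(t \right)} - 65\right)}{975 \left(t - 2\right)} is an antiderivative of f.
Check: d/dt[\frac{4 \left(- 208 \left(t - 2\right) \log{\left(t - 2 \right)} + 250 \left(t - 2\right) \log{\left(t - \frac{3}{2} \right)} - 26 \left(t - 2\right) \log{\left(t + \frac{1}{2} \right)} - 8 \left(t - 2\right) \log{\left(t^{2} + 1 \right)} - 37 \left(t - 2\right) \operatorname{atan}{\left(t \right)} - 65\right)}{975 \left(t - 2\right)}] = \frac{20}{12 t^{6} - 60 t^{5} + 99 t^{4} - 72 t^{3} + 51 t^{2} - 12 t - 36}, which equals f(t).
F(4) = - \frac{64 \log{\left(2 \right)}}{75} - \frac{148 \operatorname{atan}{\left(4 \right)}}{975} - \frac{8 \log{\left(\frac{9}{2} \right)}}{75} - \frac{2}{15} - \frac{32 \log{\left(17 \right)}}{975} + \frac{40 \log{\left(\frac{5}{2} \right)}}{39}; F(3) = - \frac{4}{15} - \frac{148 \operatorname{atan}{\left(3 \right)}}{975} - \frac{8 \log{\left(\frac{7}{2} \right)}}{75} - \frac{32 \log{\left(10 \right)}}{975} + \frac{40 \log{\left(\frac{3}{2} \right)}}{39}.
Integral = F(4) - F(3) = - \frac{64 \log{\left(2 \right)}}{75} - \frac{40 \log{\left(\frac{3}{2} \right)}}{39} - \frac{148 \operatorname{atan}{\left(4 \right)}}{975} - \frac{8 \log{\left(\frac{9}{2} \right)}}{75} - \frac{32 \log{\left(17 \right)}}{975} + \frac{32 \log{\left(10 \right)}}{975} + \frac{2}{15} + \frac{8 \log{\left(\frac{7}{2} \right)}}{75} + \frac{148 \operatorname{atan}{\left(3 \right)}}{975} + \frac{40 \log{\left(\frac{5}{2} \right)}}{39}.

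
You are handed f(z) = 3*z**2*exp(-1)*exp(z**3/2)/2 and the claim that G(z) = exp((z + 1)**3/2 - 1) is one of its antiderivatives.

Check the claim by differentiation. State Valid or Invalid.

Invalid: d/dz[G] - f = (3*z**2*exp(1/2)*exp(3*z/2)*exp(3*z**2/2)*exp(z**3/2) - 3*z**2*exp(z**3/2) + 6*z*exp(1/2)*exp(3*z/2)*exp(3*z**2/2)*exp(z**3/2) + 3*exp(1/2)*exp(3*z/2)*exp(3*z**2/2)*exp(z**3/2))*exp(-1)/2, which is not 0.

d/dz[G] = 3*z**2*exp(-1/2)*exp(3*z/2)*exp(3*z**2/2)*exp(z**3/2)/2 + 3*z*exp(-1/2)*exp(3*z/2)*exp(3*z**2/2)*exp(z**3/2) + 3*exp(-1/2)*exp(3*z/2)*exp(3*z**2/2)*exp(z**3/2)/2
d/dz[G] - f(z) = (3*z**2*exp(1/2)*exp(3*z/2)*exp(3*z**2/2)*exp(z**3/2) - 3*z**2*exp(z**3/2) + 6*z*exp(1/2)*exp(3*z/2)*exp(3*z**2/2)*exp(z**3/2) + 3*exp(1/2)*exp(3*z/2)*exp(3*z**2/2)*exp(z**3/2))*exp(-1)/2 != 0.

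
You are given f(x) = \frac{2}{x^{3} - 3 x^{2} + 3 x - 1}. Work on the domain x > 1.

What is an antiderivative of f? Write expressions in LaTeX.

An antiderivative is F(x) = - \frac{1}{x^{2} - 2 x + 1}.

Check any antiderivative F(x) by computing F'(x) and comparing it with f(x).
Check: d/dx[- \frac{1}{x^{2} - 2 x + 1}] = \frac{2}{x^{3} - 3 x^{2} + 3 x - 1} = f(x).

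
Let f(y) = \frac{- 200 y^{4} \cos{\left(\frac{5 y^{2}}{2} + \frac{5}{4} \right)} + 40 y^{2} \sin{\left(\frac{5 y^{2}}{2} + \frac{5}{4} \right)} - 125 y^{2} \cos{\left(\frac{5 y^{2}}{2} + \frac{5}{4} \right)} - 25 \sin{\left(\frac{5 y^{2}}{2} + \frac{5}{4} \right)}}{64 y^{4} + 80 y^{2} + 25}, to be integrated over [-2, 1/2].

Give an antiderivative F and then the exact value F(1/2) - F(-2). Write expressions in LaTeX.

Antiderivative: F(y) = - \frac{5 y \sin{\left(\frac{5 y^{2}}{2} + \frac{5}{4} \right)}}{8 y^{2} + 5}; value = - \frac{5 \sin{\left(\frac{15}{8} \right)}}{14} - \frac{10 \sin{\left(\frac{45}{4} \right)}}{37}

A candidate is checked by its d/dy: the result must match f(y).
F(y) = - \frac{5 y \sin{\left(\frac{5 y^{2}}{2} + \frac{5}{4} \right)}}{8 y^{2} + 5} is an antiderivative of f.
Check: d/dy[- \frac{5 y \sin{\left(\frac{5 y^{2}}{2} + \frac{5}{4} \right)}}{8 y^{2} + 5}] = \frac{- 200 y^{4} \cos{\left(\frac{5 y^{2}}{2} + \frac{5}{4} \right)} + 40 y^{2} \sin{\left(\frac{5 y^{2}}{2} + \frac{5}{4} \right)} - 125 y^{2} \cos{\left(\frac{5 y^{2}}{2} + \frac{5}{4} \right)} - 25 \sin{\left(\frac{5 y^{2}}{2} + \frac{5}{4} \right)}}{64 y^{4} + 80 y^{2} + 25} = f(y).
F(1/2) = - \frac{5 \sin{\left(\frac{15}{8} \right)}}{14}; F(-2) = \frac{10 \sin{\left(\frac{45}{4} \right)}}{37}.
Integral = F(1/2) - F(-2) = - \frac{5 \sin{\left(\frac{15}{8} \right)}}{14} - \frac{10 \sin{\left(\frac{45}{4} \right)}}{37}.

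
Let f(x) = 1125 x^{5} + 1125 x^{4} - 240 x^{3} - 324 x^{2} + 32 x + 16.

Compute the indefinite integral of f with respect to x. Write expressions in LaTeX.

F(x) = \frac{375 x^{6}}{2} + 225 x^{5} - 60 x^{4} - 108 x^{3} + 16 x^{2} + 16 x + C

The substitution u = - 5 x^{2} - 2 x + \frac{4}{3} works: f is exactly (dF/du)*(du/dx) for that inner function.
Check: d/dx[\frac{375 x^{6}}{2} + 225 x^{5} - 60 x^{4} - 108 x^{3} + 16 x^{2} + 16 x] = 1125 x^{5} + 1125 x^{4} - 240 x^{3} - 324 x^{2} + 32 x + 16 = f(x).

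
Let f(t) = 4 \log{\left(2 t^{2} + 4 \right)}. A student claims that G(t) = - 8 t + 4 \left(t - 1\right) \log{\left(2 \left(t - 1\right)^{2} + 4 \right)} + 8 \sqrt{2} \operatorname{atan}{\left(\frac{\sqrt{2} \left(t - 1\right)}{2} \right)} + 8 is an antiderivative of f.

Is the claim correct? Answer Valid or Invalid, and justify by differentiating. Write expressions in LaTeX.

Invalid: d/dt[G] - f = - 4 \log{\left(t^{2} + 2 \right)} + 4 \log{\left(t^{2} - 2 t + 3 \right)}, which is not 0.

d/dt[G] = 4 \log{\left(t^{2} - 2 t + 3 \right)} + 4 \log{\left(2 \right)}
d/dt[G] - f(t) = - 4 \log{\left(t^{2} + 2 \right)} + 4 \log{\left(t^{2} - 2 t + 3 \right)} != 0.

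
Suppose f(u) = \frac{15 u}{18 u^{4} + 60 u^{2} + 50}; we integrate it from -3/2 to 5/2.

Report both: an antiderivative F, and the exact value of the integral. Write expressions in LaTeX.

Antiderivative: F(u) = - \frac{5}{4 \left(3 u^{2} + 5\right)}; value = \frac{48}{893}

The substitution w = 3 u^{2} + 5 works: f is exactly (dF/dw)*(dw/du) for that inner function.
F(u) = - \frac{5}{4 \left(3 u^{2} + 5\right)} is an antiderivative of f.
Check: d/du[- \frac{5}{4 \left(3 u^{2} + 5\right)}] = \frac{15 u}{18 u^{4} + 60 u^{2} + 50} = f(u).
F(5/2) = - \frac{1}{19}; F(-3/2) = - \frac{5}{47}.
Integral = F(5/2) - F(-3/2) = \frac{48}{893}.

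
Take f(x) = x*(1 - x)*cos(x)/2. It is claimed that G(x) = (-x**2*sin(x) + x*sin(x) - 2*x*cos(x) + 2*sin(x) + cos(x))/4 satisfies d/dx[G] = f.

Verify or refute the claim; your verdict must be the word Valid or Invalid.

d/dx[G] = -x**2*cos(x)/4 + x*cos(x)/4
d/dx[G] - f(x) = x**2*cos(x)/4 - x*cos(x)/4 != 0.

Invalid: d/dx[G] - f = x**2*cos(x)/4 - x*cos(x)/4, which is not 0.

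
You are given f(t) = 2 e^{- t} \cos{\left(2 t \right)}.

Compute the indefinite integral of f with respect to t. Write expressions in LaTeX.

F(t) = - \frac{2 \left(- 2 \sin{\left(2 t \right)} + \cos{\left(2 t \right)}\right) e^{- t}}{5} + C

Whatever form F(t) takes, F'(t) = f(t) is non-negotiable.
Check: d/dt[- \frac{2 \left(- 2 \sin{\left(2 t \right)} + \cos{\left(2 t \right)}\right) e^{- t}}{5}] = 2 e^{- t} \cos{\left(2 t \right)} = f(t).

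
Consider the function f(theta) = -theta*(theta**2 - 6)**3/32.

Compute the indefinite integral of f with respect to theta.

F(theta) = -theta**8/256 + 3*theta**6/32 - 27*theta**4/32 + 27*theta**2/8 + C

The substitution u = theta**2/4 - 3/2 works: f is exactly (dF/du)*(du/dtheta) for that inner function.
Check: d/dtheta[-theta**8/256 + 3*theta**6/32 - 27*theta**4/32 + 27*theta**2/8] = -theta**7/32 + 9*theta**5/16 - 27*theta**3/8 + 27*theta/4, which equals f(theta).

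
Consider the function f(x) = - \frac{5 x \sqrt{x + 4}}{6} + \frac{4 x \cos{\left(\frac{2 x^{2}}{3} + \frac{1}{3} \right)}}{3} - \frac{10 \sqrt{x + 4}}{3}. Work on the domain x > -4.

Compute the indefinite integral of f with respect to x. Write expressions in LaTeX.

The integrand splits into summands that can be handled one at a time.
Check: d/dx[- \frac{x^{2} \sqrt{x + 4}}{3} - \frac{8 x \sqrt{x + 4}}{3} - \frac{16 \sqrt{x + 4}}{3} + \sin{\left(\frac{2 x^{2}}{3} + \frac{1}{3} \right)}] = \frac{- 5 x^{2} + 8 x \sqrt{x + 4} \cos{\left(\frac{2 x^{2}}{3} + \frac{1}{3} \right)} - 40 x - 80}{6 \sqrt{x + 4}}, which equals f(x).

F(x) = - \frac{x^{2} \sqrt{x + 4}}{3} - \frac{8 x \sqrt{x + 4}}{3} - \frac{16 \sqrt{x + 4}}{3} + \sin{\left(\frac{2 x^{2}}{3} + \frac{1}{3} \right)} + C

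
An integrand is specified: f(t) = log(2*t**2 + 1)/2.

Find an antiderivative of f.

An antiderivative is F(t) = t*log(2*t**2 + 1)/2 - t + sqrt(2)*atan(sqrt(2)*t)/2.

Check any antiderivative F(t) by computing F'(t) and comparing it with f(t).
Check: d/dt[t*log(2*t**2 + 1)/2 - t + sqrt(2)*atan(sqrt(2)*t)/2] = log(2*t**2 + 1)/2 = f(t).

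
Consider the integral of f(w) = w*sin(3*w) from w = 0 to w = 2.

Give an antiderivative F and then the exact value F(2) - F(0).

A candidate is checked by its d/dw: the result must match f(w).
F(w) = (-3*w*cos(3*w) + sin(3*w))/9 is an antiderivative of f.
Check: d/dw[(-3*w*cos(3*w) + sin(3*w))/9] = w*sin(3*w) = f(w).
F(2) = -2*cos(6)/3 + sin(6)/9; F(0) = 0.
Integral = F(2) - F(0) = -2*cos(6)/3 + sin(6)/9.

Antiderivative: F(w) = (-3*w*cos(3*w) + sin(3*w))/9; value = -2*cos(6)/3 + sin(6)/9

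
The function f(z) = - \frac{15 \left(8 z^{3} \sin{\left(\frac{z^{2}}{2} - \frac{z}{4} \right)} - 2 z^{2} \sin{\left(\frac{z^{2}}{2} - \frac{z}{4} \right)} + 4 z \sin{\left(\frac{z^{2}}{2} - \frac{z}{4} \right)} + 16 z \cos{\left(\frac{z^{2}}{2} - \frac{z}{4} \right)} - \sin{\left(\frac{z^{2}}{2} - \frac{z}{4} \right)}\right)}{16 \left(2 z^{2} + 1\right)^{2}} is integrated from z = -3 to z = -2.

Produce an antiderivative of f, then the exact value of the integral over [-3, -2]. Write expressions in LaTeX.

f has the shape u'v + uv' for u = \frac{15}{4 \left(2 z^{2} + 1\right)} and v = \cos{\left(\frac{z^{2}}{2} - \frac{z}{4} \right)} — it is the derivative of the product u*v.
F(z) = \frac{15 \cos{\left(\frac{z^{2}}{2} - \frac{z}{4} \right)}}{8 z^{2} + 4} is an antiderivative of f.
Check: d/dz[\frac{15 \cos{\left(\frac{z^{2}}{2} - \frac{z}{4} \right)}}{8 z^{2} + 4}] = \frac{- 120 z^{3} \sin{\left(\frac{z^{2}}{2} - \frac{z}{4} \right)} + 30 z^{2} \sin{\left(\frac{z^{2}}{2} - \frac{z}{4} \right)} - 60 z \sin{\left(\frac{z^{2}}{2} - \frac{z}{4} \right)} - 240 z \cos{\left(\frac{z^{2}}{2} - \frac{z}{4} \right)} + 15 \sin{\left(\frac{z^{2}}{2} - \frac{z}{4} \right)}}{64 z^{4} + 64 z^{2} + 16}, which equals f(z).
F(-2) = \frac{5 \cos{\left(\frac{5}{2} \right)}}{12}; F(-3) = \frac{15 \cos{\left(\frac{21}{4} \right)}}{76}.
Integral = F(-2) - F(-3) = \frac{5 \cos{\left(\frac{5}{2} \right)}}{12} - \frac{15 \cos{\left(\frac{21}{4} \right)}}{76}.

Antiderivative: F(z) = \frac{15 \cos{\left(\frac{z^{2}}{2} - \frac{z}{4} \right)}}{8 z^{2} + 4}; value = \frac{5 \cos{\left(\frac{5}{2} \right)}}{12} - \frac{15 \cos{\left(\frac{21}{4} \right)}}{76}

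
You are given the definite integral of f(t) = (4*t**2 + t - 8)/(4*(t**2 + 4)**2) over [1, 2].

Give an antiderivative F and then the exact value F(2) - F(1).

Antiderivative: F(t) = (-6*t - 1)/(8*t**2 + 32) + atan(t/2)/8; value = -atan(1/2)/8 - 9/320 + pi/32

Check any antiderivative F(t) by computing F'(t) and comparing it with f(t).
F(t) = (-6*t - 1)/(8*t**2 + 32) + atan(t/2)/8 is an antiderivative of f.
Check: d/dt[(-6*t - 1)/(8*t**2 + 32) + atan(t/2)/8] = (4*t**2 + t - 8)/(4*t**4 + 32*t**2 + 64), which equals f(t).
F(2) = -13/64 + pi/32; F(1) = -7/40 + atan(1/2)/8.
Integral = F(2) - F(1) = -atan(1/2)/8 - 9/320 + pi/32.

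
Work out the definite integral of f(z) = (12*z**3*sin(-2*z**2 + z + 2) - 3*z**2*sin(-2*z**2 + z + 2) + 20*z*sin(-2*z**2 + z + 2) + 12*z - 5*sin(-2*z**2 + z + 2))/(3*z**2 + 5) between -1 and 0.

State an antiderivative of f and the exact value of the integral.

Antiderivative: F(z) = 2*log(z**2 + 5/3) + cos(-2*z**2 + z + 2); value = -2*log(8/3) - cos(1) + cos(2) + 2*log(5/3)

Recover f(z) by differentiating a candidate F(z); any mismatch rules it out.
F(z) = 2*log(z**2 + 5/3) + cos(-2*z**2 + z + 2) is an antiderivative of f.
Check: d/dz[2*log(z**2 + 5/3) + cos(-2*z**2 + z + 2)] = (12*z**3*sin(-2*z**2 + z + 2) - 3*z**2*sin(-2*z**2 + z + 2) + 20*z*sin(-2*z**2 + z + 2) + 12*z - 5*sin(-2*z**2 + z + 2))/(3*z**2 + 5) = f(z).
F(0) = cos(2) + 2*log(5/3); F(-1) = cos(1) + 2*log(8/3).
Integral = F(0) - F(-1) = -2*log(8/3) - cos(1) + cos(2) + 2*log(5/3).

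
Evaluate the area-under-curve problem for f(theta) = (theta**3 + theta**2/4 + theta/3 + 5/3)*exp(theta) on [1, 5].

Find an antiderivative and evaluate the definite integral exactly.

Antiderivative: F(theta) = theta**3*exp(theta) - 11*theta**2*exp(theta)/4 + 35*theta*exp(theta)/6 - 25*exp(theta)/6; value = exp(1)/12 + 325*exp(5)/4

Recognize the product-rule pattern: f = u'v + uv' with u = theta**3 - 11*theta**2/4 + 35*theta/6 - 25/6, v = exp(theta), so integration by parts undoes it.
F(theta) = theta**3*exp(theta) - 11*theta**2*exp(theta)/4 + 35*theta*exp(theta)/6 - 25*exp(theta)/6 is an antiderivative of f.
Check: d/dtheta[theta**3*exp(theta) - 11*theta**2*exp(theta)/4 + 35*theta*exp(theta)/6 - 25*exp(theta)/6] = theta**3*exp(theta) + theta**2*exp(theta)/4 + theta*exp(theta)/3 + 5*exp(theta)/3, which equals f(theta).
F(5) = 325*exp(5)/4; F(1) = -exp(1)/12.
Integral = F(5) - F(1) = exp(1)/12 + 325*exp(5)/4.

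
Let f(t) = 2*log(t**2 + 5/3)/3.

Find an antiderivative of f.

A candidate is checked by its d/dt: the result must match f(t).
Check: d/dt[2*t*log(t**2 + 5/3)/3 - 4*t/3 + 4*sqrt(15)*atan(sqrt(15)*t/5)/9] = 2*log(t**2 + 5/3)/3 = f(t).

An antiderivative is F(t) = 2*t*log(t**2 + 5/3)/3 - 4*t/3 + 4*sqrt(15)*atan(sqrt(15)*t/5)/9.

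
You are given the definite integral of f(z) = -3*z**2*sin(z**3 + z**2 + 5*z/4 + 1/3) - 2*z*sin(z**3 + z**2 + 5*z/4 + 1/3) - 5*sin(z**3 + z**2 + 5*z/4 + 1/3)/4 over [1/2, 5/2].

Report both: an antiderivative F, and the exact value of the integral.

The substitution u = z**3 + z**2 + 5*z/4 + 1/3 works: f is exactly (dF/du)*(du/dz) for that inner function.
F(z) = cos(z**3 + z**2 + 5*z/4 + 1/3) is an antiderivative of f.
Check: d/dz[cos(z**3 + z**2 + 5*z/4 + 1/3)] = -3*z**2*sin(z**3 + z**2 + 5*z/4 + 1/3) - 2*z*sin(z**3 + z**2 + 5*z/4 + 1/3) - 5*sin(z**3 + z**2 + 5*z/4 + 1/3)/4 = f(z).
F(5/2) = cos(76/3); F(1/2) = cos(4/3).
Integral = F(5/2) - F(1/2) = -cos(4/3) + cos(76/3).

Antiderivative: F(z) = cos(z**3 + z**2 + 5*z/4 + 1/3); value = -cos(4/3) + cos(76/3)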